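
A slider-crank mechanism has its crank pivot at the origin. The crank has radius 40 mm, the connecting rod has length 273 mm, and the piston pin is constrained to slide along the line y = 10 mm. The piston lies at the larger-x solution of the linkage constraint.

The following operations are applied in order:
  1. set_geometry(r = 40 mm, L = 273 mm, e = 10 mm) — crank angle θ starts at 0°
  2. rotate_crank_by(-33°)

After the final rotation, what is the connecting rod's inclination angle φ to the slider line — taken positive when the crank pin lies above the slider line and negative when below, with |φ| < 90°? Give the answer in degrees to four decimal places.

-6.6861

set_geometry: r = 40 mm, L = 273 mm, e = 10 mm; θ ← 0°
rotate_crank_by(-33°): θ ← 0° -33° = -33°
crank pin P = (r cos θ, r sin θ) = (33.546823, -21.785561)
h = r sin θ − e = -21.785561 − 10 = -31.785561
sin φ = h / L = -31.785561 / 273 = -0.11643063
φ = arcsin(-0.11643063) = -6.686148°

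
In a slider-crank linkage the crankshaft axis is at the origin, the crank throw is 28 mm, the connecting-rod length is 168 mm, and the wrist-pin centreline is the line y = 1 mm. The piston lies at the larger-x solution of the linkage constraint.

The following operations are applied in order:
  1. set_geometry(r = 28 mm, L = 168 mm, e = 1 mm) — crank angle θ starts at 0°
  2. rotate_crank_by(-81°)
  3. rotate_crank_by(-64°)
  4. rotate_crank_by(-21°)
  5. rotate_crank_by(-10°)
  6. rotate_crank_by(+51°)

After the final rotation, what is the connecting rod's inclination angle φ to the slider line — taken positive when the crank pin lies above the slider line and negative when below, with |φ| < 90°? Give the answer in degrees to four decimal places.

set_geometry: r = 28 mm, L = 168 mm, e = 1 mm; θ ← 0°
rotate_crank_by(-81°): θ ← 0° -81° = -81°
rotate_crank_by(-64°): θ ← -81° -64° = -145°
rotate_crank_by(-21°): θ ← -145° -21° = -166°
rotate_crank_by(-10°): θ ← -166° -10° = -176°
rotate_crank_by(+51°): θ ← -176° +51° = -125°
crank pin P = (r cos θ, r sin θ) = (-16.060140, -22.936257)
h = r sin θ − e = -22.936257 − 1 = -23.936257
sin φ = h / L = -23.936257 / 168 = -0.14247772
φ = arcsin(-0.14247772) = -8.191247°

-8.1912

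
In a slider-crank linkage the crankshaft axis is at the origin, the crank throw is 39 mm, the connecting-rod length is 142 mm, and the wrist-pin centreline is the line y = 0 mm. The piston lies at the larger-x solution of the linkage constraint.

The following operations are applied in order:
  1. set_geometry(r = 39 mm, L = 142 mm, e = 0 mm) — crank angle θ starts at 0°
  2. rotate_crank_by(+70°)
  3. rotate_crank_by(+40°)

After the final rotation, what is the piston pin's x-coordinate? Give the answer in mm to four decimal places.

123.8506

set_geometry: r = 39 mm, L = 142 mm, e = 0 mm; θ ← 0°
rotate_crank_by(+70°): θ ← 0° +70° = 70°
rotate_crank_by(+40°): θ ← 70° +40° = 110°
crank pin P = (r cos θ, r sin θ) = (-13.338786, 36.648012)
h = r sin θ − e = 36.648012 − 0 = 36.648012
x = r cos θ + √(L² − h²) = -13.338786 + √(20164.0 − 1343.0768) = -13.338786 + 137.189370 = 123.850584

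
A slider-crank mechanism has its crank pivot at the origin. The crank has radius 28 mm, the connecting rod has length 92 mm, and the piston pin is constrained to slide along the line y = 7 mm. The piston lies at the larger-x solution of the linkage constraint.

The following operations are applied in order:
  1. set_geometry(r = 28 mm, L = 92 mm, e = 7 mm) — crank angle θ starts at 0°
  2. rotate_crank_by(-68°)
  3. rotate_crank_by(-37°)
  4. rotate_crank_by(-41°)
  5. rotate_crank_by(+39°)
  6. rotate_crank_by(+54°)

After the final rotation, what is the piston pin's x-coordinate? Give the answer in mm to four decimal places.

set_geometry: r = 28 mm, L = 92 mm, e = 7 mm; θ ← 0°
rotate_crank_by(-68°): θ ← 0° -68° = -68°
rotate_crank_by(-37°): θ ← -68° -37° = -105°
rotate_crank_by(-41°): θ ← -105° -41° = -146°
rotate_crank_by(+39°): θ ← -146° +39° = -107°
rotate_crank_by(+54°): θ ← -107° +54° = -53°
crank pin P = (r cos θ, r sin θ) = (16.850821, -22.361794)
h = r sin θ − e = -22.361794 − 7 = -29.361794
x = r cos θ + √(L² − h²) = 16.850821 + √(8464.0 − 862.1150) = 16.850821 + 87.188790 = 104.039610

104.0396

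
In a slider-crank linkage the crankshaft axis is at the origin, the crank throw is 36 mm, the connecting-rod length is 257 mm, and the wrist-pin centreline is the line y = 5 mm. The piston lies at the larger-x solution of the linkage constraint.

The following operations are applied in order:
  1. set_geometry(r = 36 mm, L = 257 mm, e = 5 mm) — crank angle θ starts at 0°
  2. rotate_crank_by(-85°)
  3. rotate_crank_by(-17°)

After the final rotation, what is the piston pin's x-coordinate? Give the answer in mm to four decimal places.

set_geometry: r = 36 mm, L = 257 mm, e = 5 mm; θ ← 0°
rotate_crank_by(-85°): θ ← 0° -85° = -85°
rotate_crank_by(-17°): θ ← -85° -17° = -102°
crank pin P = (r cos θ, r sin θ) = (-7.484821, -35.213314)
h = r sin θ − e = -35.213314 − 5 = -40.213314
x = r cos θ + √(L² − h²) = -7.484821 + √(66049.0 − 1617.1106) = -7.484821 + 253.834374 = 246.349553

246.3496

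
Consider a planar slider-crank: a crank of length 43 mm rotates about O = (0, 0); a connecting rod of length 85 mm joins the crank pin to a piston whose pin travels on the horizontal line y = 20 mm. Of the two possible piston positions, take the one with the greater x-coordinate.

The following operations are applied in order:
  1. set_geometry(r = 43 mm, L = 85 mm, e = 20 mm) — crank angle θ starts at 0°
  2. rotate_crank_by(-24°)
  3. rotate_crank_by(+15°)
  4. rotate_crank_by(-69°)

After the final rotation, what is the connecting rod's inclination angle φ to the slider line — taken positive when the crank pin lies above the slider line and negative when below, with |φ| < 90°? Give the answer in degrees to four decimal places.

-46.8966

set_geometry: r = 43 mm, L = 85 mm, e = 20 mm; θ ← 0°
rotate_crank_by(-24°): θ ← 0° -24° = -24°
rotate_crank_by(+15°): θ ← -24° +15° = -9°
rotate_crank_by(-69°): θ ← -9° -69° = -78°
crank pin P = (r cos θ, r sin θ) = (8.940203, -42.060347)
h = r sin θ − e = -42.060347 − 20 = -62.060347
sin φ = h / L = -62.060347 / 85 = -0.73012173
φ = arcsin(-0.73012173) = -46.896600°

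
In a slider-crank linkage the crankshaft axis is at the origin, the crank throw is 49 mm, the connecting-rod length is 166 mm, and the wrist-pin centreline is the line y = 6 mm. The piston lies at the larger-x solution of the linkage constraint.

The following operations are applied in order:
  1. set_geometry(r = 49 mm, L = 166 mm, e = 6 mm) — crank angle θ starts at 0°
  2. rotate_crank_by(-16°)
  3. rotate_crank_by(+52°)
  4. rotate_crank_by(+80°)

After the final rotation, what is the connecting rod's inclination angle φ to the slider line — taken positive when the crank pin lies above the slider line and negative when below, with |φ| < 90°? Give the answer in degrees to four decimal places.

set_geometry: r = 49 mm, L = 166 mm, e = 6 mm; θ ← 0°
rotate_crank_by(-16°): θ ← 0° -16° = -16°
rotate_crank_by(+52°): θ ← -16° +52° = 36°
rotate_crank_by(+80°): θ ← 36° +80° = 116°
crank pin P = (r cos θ, r sin θ) = (-21.480186, 44.040908)
h = r sin θ − e = 44.040908 − 6 = 38.040908
sin φ = h / L = 38.040908 / 166 = 0.22916210
φ = arcsin(0.22916210) = 13.247746°

13.2477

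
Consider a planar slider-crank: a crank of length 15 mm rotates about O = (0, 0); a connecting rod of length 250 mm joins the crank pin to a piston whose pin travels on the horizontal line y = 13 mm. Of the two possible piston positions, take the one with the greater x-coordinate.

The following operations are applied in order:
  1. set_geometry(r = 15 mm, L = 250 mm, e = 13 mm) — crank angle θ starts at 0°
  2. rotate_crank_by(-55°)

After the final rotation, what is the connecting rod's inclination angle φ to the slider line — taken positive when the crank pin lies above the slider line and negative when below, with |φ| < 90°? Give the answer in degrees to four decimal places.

set_geometry: r = 15 mm, L = 250 mm, e = 13 mm; θ ← 0°
rotate_crank_by(-55°): θ ← 0° -55° = -55°
crank pin P = (r cos θ, r sin θ) = (8.603647, -12.287281)
h = r sin θ − e = -12.287281 − 13 = -25.287281
sin φ = h / L = -25.287281 / 250 = -0.10114912
φ = arcsin(-0.10114912) = -5.805346°

-5.8053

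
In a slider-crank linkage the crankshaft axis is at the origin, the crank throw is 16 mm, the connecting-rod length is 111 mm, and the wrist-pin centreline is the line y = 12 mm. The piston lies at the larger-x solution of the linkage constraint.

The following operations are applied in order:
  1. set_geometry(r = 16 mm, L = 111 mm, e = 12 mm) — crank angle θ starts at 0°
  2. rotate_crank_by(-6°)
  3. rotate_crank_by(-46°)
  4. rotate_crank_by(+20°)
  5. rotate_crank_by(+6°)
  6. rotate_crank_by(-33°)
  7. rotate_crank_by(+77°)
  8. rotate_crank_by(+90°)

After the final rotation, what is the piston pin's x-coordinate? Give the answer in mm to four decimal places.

106.0091

set_geometry: r = 16 mm, L = 111 mm, e = 12 mm; θ ← 0°
rotate_crank_by(-6°): θ ← 0° -6° = -6°
rotate_crank_by(-46°): θ ← -6° -46° = -52°
rotate_crank_by(+20°): θ ← -52° +20° = -32°
rotate_crank_by(+6°): θ ← -32° +6° = -26°
rotate_crank_by(-33°): θ ← -26° -33° = -59°
rotate_crank_by(+77°): θ ← -59° +77° = 18°
rotate_crank_by(+90°): θ ← 18° +90° = 108°
crank pin P = (r cos θ, r sin θ) = (-4.944272, 15.216904)
h = r sin θ − e = 15.216904 − 12 = 3.216904
x = r cos θ + √(L² − h²) = -4.944272 + √(12321.0 − 10.3485) = -4.944272 + 110.953375 = 106.009104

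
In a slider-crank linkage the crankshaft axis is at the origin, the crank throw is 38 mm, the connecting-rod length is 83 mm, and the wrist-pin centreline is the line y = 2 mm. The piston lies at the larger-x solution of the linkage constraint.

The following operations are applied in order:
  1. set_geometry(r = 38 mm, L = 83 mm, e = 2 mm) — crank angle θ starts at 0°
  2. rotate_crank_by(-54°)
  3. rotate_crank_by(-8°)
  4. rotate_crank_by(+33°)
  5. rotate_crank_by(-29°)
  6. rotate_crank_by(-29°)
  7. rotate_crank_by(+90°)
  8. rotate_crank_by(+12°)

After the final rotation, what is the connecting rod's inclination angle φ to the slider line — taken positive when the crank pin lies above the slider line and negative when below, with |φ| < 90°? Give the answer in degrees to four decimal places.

5.4167

set_geometry: r = 38 mm, L = 83 mm, e = 2 mm; θ ← 0°
rotate_crank_by(-54°): θ ← 0° -54° = -54°
rotate_crank_by(-8°): θ ← -54° -8° = -62°
rotate_crank_by(+33°): θ ← -62° +33° = -29°
rotate_crank_by(-29°): θ ← -29° -29° = -58°
rotate_crank_by(-29°): θ ← -58° -29° = -87°
rotate_crank_by(+90°): θ ← -87° +90° = 3°
rotate_crank_by(+12°): θ ← 3° +12° = 15°
crank pin P = (r cos θ, r sin θ) = (36.705181, 9.835124)
h = r sin θ − e = 9.835124 − 2 = 7.835124
sin φ = h / L = 7.835124 / 83 = 0.09439908
φ = arcsin(0.09439908) = 5.416734°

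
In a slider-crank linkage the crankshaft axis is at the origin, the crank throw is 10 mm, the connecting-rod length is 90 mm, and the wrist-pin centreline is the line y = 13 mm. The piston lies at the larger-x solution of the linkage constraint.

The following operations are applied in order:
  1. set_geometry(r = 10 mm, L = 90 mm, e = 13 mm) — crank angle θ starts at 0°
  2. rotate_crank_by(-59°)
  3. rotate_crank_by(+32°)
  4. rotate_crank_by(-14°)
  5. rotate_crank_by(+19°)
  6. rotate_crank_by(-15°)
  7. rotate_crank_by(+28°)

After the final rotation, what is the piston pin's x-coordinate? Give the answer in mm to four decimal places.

98.6906

set_geometry: r = 10 mm, L = 90 mm, e = 13 mm; θ ← 0°
rotate_crank_by(-59°): θ ← 0° -59° = -59°
rotate_crank_by(+32°): θ ← -59° +32° = -27°
rotate_crank_by(-14°): θ ← -27° -14° = -41°
rotate_crank_by(+19°): θ ← -41° +19° = -22°
rotate_crank_by(-15°): θ ← -22° -15° = -37°
rotate_crank_by(+28°): θ ← -37° +28° = -9°
crank pin P = (r cos θ, r sin θ) = (9.876883, -1.564345)
h = r sin θ − e = -1.564345 − 13 = -14.564345
x = r cos θ + √(L² − h²) = 9.876883 + √(8100.0 − 212.1201) = 9.876883 + 88.813737 = 98.690620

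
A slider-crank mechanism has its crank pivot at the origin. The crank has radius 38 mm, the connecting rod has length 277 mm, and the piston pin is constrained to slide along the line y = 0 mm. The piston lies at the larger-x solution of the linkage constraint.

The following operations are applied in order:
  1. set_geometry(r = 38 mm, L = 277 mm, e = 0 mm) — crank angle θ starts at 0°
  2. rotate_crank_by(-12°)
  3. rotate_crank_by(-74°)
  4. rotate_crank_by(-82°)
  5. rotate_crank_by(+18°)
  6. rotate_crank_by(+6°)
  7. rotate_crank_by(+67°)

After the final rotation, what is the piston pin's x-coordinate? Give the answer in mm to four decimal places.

283.0624

set_geometry: r = 38 mm, L = 277 mm, e = 0 mm; θ ← 0°
rotate_crank_by(-12°): θ ← 0° -12° = -12°
rotate_crank_by(-74°): θ ← -12° -74° = -86°
rotate_crank_by(-82°): θ ← -86° -82° = -168°
rotate_crank_by(+18°): θ ← -168° +18° = -150°
rotate_crank_by(+6°): θ ← -150° +6° = -144°
rotate_crank_by(+67°): θ ← -144° +67° = -77°
crank pin P = (r cos θ, r sin θ) = (8.548140, -37.026062)
h = r sin θ − e = -37.026062 − 0 = -37.026062
x = r cos θ + √(L² − h²) = 8.548140 + √(76729.0 − 1370.9293) = 8.548140 + 274.514245 = 283.062385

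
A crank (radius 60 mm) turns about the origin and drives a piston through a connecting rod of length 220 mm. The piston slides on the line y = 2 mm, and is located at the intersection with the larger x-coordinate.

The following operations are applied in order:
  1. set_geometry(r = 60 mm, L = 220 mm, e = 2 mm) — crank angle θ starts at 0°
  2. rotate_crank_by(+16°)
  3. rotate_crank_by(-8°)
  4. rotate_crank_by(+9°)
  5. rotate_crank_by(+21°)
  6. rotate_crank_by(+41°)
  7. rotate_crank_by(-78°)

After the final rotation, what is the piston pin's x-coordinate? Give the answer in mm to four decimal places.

set_geometry: r = 60 mm, L = 220 mm, e = 2 mm; θ ← 0°
rotate_crank_by(+16°): θ ← 0° +16° = 16°
rotate_crank_by(-8°): θ ← 16° -8° = 8°
rotate_crank_by(+9°): θ ← 8° +9° = 17°
rotate_crank_by(+21°): θ ← 17° +21° = 38°
rotate_crank_by(+41°): θ ← 38° +41° = 79°
rotate_crank_by(-78°): θ ← 79° -78° = 1°
crank pin P = (r cos θ, r sin θ) = (59.990862, 1.047144)
h = r sin θ − e = 1.047144 − 2 = -0.952856
x = r cos θ + √(L² − h²) = 59.990862 + √(48400.0 − 0.9079) = 59.990862 + 219.997937 = 279.988798

279.9888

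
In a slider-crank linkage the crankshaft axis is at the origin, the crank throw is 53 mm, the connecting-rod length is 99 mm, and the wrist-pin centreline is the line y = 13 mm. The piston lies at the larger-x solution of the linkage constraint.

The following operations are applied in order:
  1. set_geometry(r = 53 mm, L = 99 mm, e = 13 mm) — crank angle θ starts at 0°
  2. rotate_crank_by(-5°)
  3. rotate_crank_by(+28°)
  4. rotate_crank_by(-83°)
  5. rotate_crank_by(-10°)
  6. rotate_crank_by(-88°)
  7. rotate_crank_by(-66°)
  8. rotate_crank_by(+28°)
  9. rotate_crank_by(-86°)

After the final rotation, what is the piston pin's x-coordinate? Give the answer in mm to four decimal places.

102.0815

set_geometry: r = 53 mm, L = 99 mm, e = 13 mm; θ ← 0°
rotate_crank_by(-5°): θ ← 0° -5° = -5°
rotate_crank_by(+28°): θ ← -5° +28° = 23°
rotate_crank_by(-83°): θ ← 23° -83° = -60°
rotate_crank_by(-10°): θ ← -60° -10° = -70°
rotate_crank_by(-88°): θ ← -70° -88° = -158°
rotate_crank_by(-66°): θ ← -158° -66° = -224°
rotate_crank_by(+28°): θ ← -224° +28° = -196°
rotate_crank_by(-86°): θ ← -196° -86° = -282°
crank pin P = (r cos θ, r sin θ) = (11.019320, 51.841823)
h = r sin θ − e = 51.841823 − 13 = 38.841823
x = r cos θ + √(L² − h²) = 11.019320 + √(9801.0 − 1508.6872) = 11.019320 + 91.062137 = 102.081457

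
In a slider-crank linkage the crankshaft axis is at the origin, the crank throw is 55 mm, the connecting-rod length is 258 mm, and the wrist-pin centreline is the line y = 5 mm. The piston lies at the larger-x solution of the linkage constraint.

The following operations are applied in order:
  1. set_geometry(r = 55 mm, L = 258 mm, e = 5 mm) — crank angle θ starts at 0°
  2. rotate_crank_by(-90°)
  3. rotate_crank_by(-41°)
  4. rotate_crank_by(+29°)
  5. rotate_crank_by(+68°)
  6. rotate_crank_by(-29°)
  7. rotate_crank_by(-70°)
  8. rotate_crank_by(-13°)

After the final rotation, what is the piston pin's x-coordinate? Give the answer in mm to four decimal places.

set_geometry: r = 55 mm, L = 258 mm, e = 5 mm; θ ← 0°
rotate_crank_by(-90°): θ ← 0° -90° = -90°
rotate_crank_by(-41°): θ ← -90° -41° = -131°
rotate_crank_by(+29°): θ ← -131° +29° = -102°
rotate_crank_by(+68°): θ ← -102° +68° = -34°
rotate_crank_by(-29°): θ ← -34° -29° = -63°
rotate_crank_by(-70°): θ ← -63° -70° = -133°
rotate_crank_by(-13°): θ ← -133° -13° = -146°
crank pin P = (r cos θ, r sin θ) = (-45.597066, -30.755610)
h = r sin θ − e = -30.755610 − 5 = -35.755610
x = r cos θ + √(L² − h²) = -45.597066 + √(66564.0 − 1278.4636) = -45.597066 + 255.510345 = 209.913278

209.9133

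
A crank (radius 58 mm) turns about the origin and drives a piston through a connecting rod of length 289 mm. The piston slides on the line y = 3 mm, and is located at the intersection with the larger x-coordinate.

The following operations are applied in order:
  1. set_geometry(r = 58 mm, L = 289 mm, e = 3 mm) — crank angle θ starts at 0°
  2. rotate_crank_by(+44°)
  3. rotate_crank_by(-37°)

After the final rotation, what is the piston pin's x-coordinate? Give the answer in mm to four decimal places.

346.5390

set_geometry: r = 58 mm, L = 289 mm, e = 3 mm; θ ← 0°
rotate_crank_by(+44°): θ ← 0° +44° = 44°
rotate_crank_by(-37°): θ ← 44° -37° = 7°
crank pin P = (r cos θ, r sin θ) = (57.567677, 7.068422)
h = r sin θ − e = 7.068422 − 3 = 4.068422
x = r cos θ + √(L² − h²) = 57.567677 + √(83521.0 − 16.5521) = 57.567677 + 288.971362 = 346.539039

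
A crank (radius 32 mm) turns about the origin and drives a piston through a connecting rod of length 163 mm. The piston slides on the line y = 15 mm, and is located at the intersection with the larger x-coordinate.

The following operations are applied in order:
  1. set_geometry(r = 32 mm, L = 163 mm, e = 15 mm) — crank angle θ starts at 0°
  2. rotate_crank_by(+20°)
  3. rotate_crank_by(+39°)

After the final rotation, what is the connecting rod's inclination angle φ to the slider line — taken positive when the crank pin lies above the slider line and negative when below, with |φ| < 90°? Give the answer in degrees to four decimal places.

4.3733

set_geometry: r = 32 mm, L = 163 mm, e = 15 mm; θ ← 0°
rotate_crank_by(+20°): θ ← 0° +20° = 20°
rotate_crank_by(+39°): θ ← 20° +39° = 59°
crank pin P = (r cos θ, r sin θ) = (16.481218, 27.429354)
h = r sin θ − e = 27.429354 − 15 = 12.429354
sin φ = h / L = 12.429354 / 163 = 0.07625370
φ = arcsin(0.07625370) = 4.373261°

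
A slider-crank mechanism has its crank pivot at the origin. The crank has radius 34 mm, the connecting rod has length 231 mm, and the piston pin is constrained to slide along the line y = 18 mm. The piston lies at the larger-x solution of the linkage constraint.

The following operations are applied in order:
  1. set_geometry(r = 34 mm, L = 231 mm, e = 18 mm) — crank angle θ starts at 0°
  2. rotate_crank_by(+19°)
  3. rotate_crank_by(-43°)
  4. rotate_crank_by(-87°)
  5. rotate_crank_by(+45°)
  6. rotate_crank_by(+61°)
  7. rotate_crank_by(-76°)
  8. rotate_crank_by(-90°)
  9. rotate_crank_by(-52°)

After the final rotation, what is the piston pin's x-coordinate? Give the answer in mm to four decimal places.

set_geometry: r = 34 mm, L = 231 mm, e = 18 mm; θ ← 0°
rotate_crank_by(+19°): θ ← 0° +19° = 19°
rotate_crank_by(-43°): θ ← 19° -43° = -24°
rotate_crank_by(-87°): θ ← -24° -87° = -111°
rotate_crank_by(+45°): θ ← -111° +45° = -66°
rotate_crank_by(+61°): θ ← -66° +61° = -5°
rotate_crank_by(-76°): θ ← -5° -76° = -81°
rotate_crank_by(-90°): θ ← -81° -90° = -171°
rotate_crank_by(-52°): θ ← -171° -52° = -223°
crank pin P = (r cos θ, r sin θ) = (-24.866026, 23.187944)
h = r sin θ − e = 23.187944 − 18 = 5.187944
x = r cos θ + √(L² − h²) = -24.866026 + √(53361.0 − 26.9148) = -24.866026 + 230.941736 = 206.075710

206.0757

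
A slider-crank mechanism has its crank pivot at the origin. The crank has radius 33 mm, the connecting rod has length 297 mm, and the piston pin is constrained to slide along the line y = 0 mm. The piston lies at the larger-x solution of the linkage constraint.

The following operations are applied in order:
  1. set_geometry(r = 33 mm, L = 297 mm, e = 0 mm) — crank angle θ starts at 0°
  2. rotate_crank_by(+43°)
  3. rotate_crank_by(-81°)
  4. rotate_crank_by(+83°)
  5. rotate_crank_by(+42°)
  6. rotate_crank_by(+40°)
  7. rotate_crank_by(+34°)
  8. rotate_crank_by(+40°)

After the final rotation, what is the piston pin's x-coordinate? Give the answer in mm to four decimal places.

set_geometry: r = 33 mm, L = 297 mm, e = 0 mm; θ ← 0°
rotate_crank_by(+43°): θ ← 0° +43° = 43°
rotate_crank_by(-81°): θ ← 43° -81° = -38°
rotate_crank_by(+83°): θ ← -38° +83° = 45°
rotate_crank_by(+42°): θ ← 45° +42° = 87°
rotate_crank_by(+40°): θ ← 87° +40° = 127°
rotate_crank_by(+34°): θ ← 127° +34° = 161°
rotate_crank_by(+40°): θ ← 161° +40° = 201°
crank pin P = (r cos θ, r sin θ) = (-30.808154, -11.826142)
h = r sin θ − e = -11.826142 − 0 = -11.826142
x = r cos θ + √(L² − h²) = -30.808154 + √(88209.0 − 139.8576) = -30.808154 + 296.764456 = 265.956302

265.9563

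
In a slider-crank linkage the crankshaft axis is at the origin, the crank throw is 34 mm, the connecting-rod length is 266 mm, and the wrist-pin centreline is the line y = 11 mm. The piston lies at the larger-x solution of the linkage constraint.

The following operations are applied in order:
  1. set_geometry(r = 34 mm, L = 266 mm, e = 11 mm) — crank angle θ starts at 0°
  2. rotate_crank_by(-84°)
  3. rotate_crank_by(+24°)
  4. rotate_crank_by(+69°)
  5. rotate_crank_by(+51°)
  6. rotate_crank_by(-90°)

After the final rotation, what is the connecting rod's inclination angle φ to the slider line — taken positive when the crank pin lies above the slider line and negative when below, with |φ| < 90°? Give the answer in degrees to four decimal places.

set_geometry: r = 34 mm, L = 266 mm, e = 11 mm; θ ← 0°
rotate_crank_by(-84°): θ ← 0° -84° = -84°
rotate_crank_by(+24°): θ ← -84° +24° = -60°
rotate_crank_by(+69°): θ ← -60° +69° = 9°
rotate_crank_by(+51°): θ ← 9° +51° = 60°
rotate_crank_by(-90°): θ ← 60° -90° = -30°
crank pin P = (r cos θ, r sin θ) = (29.444864, -17.000000)
h = r sin θ − e = -17.000000 − 11 = -28.000000
sin φ = h / L = -28.000000 / 266 = -0.10526316
φ = arcsin(-0.10526316) = -6.042328°

-6.0423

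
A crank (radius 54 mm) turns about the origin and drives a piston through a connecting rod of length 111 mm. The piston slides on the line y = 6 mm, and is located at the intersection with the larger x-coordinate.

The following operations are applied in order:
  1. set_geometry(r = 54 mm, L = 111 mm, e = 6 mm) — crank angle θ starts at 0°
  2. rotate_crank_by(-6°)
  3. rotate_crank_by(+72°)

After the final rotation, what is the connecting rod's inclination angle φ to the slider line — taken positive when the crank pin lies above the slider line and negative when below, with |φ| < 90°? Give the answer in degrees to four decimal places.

set_geometry: r = 54 mm, L = 111 mm, e = 6 mm; θ ← 0°
rotate_crank_by(-6°): θ ← 0° -6° = -6°
rotate_crank_by(+72°): θ ← -6° +72° = 66°
crank pin P = (r cos θ, r sin θ) = (21.963779, 49.331455)
h = r sin θ − e = 49.331455 − 6 = 43.331455
sin φ = h / L = 43.331455 / 111 = 0.39037347
φ = arcsin(0.39037347) = 22.977740°

22.9777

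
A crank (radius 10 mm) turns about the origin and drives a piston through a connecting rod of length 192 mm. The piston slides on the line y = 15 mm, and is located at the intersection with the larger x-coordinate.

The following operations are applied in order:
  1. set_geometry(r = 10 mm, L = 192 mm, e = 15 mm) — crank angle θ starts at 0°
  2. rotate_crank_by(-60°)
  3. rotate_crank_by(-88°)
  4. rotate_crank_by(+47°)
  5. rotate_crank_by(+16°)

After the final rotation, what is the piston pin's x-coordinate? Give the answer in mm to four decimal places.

191.2420

set_geometry: r = 10 mm, L = 192 mm, e = 15 mm; θ ← 0°
rotate_crank_by(-60°): θ ← 0° -60° = -60°
rotate_crank_by(-88°): θ ← -60° -88° = -148°
rotate_crank_by(+47°): θ ← -148° +47° = -101°
rotate_crank_by(+16°): θ ← -101° +16° = -85°
crank pin P = (r cos θ, r sin θ) = (0.871557, -9.961947)
h = r sin θ − e = -9.961947 − 15 = -24.961947
x = r cos θ + √(L² − h²) = 0.871557 + √(36864.0 − 623.0988) = 0.871557 + 190.370432 = 191.241989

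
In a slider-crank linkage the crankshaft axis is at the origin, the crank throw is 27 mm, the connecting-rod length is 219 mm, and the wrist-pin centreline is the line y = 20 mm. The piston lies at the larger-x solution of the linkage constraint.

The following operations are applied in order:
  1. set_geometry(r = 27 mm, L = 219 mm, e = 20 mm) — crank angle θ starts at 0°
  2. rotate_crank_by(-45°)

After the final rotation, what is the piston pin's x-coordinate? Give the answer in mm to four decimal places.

234.5747

set_geometry: r = 27 mm, L = 219 mm, e = 20 mm; θ ← 0°
rotate_crank_by(-45°): θ ← 0° -45° = -45°
crank pin P = (r cos θ, r sin θ) = (19.091883, -19.091883)
h = r sin θ − e = -19.091883 − 20 = -39.091883
x = r cos θ + √(L² − h²) = 19.091883 + √(47961.0 − 1528.1753) = 19.091883 + 215.482771 = 234.574654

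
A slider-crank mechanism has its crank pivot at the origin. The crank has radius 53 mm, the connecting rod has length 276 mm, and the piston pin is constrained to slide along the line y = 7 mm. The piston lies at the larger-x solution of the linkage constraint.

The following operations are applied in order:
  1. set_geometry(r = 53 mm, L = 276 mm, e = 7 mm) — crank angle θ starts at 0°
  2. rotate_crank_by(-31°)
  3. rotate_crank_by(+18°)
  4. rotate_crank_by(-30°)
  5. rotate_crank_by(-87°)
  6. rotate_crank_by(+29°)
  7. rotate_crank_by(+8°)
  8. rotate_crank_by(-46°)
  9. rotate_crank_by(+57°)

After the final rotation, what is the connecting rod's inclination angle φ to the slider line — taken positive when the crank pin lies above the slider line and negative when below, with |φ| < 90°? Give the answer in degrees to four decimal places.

-12.4462

set_geometry: r = 53 mm, L = 276 mm, e = 7 mm; θ ← 0°
rotate_crank_by(-31°): θ ← 0° -31° = -31°
rotate_crank_by(+18°): θ ← -31° +18° = -13°
rotate_crank_by(-30°): θ ← -13° -30° = -43°
rotate_crank_by(-87°): θ ← -43° -87° = -130°
rotate_crank_by(+29°): θ ← -130° +29° = -101°
rotate_crank_by(+8°): θ ← -101° +8° = -93°
rotate_crank_by(-46°): θ ← -93° -46° = -139°
rotate_crank_by(+57°): θ ← -139° +57° = -82°
crank pin P = (r cos θ, r sin θ) = (7.376174, -52.484208)
h = r sin θ − e = -52.484208 − 7 = -59.484208
sin φ = h / L = -59.484208 / 276 = -0.21552249
φ = arcsin(-0.21552249) = -12.446183°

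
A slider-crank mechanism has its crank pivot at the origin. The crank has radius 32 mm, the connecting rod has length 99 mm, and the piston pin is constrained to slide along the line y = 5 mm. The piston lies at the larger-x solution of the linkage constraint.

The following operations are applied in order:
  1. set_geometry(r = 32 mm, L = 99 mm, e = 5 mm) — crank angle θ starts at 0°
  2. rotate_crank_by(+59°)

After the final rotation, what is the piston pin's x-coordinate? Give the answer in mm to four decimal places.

112.9070

set_geometry: r = 32 mm, L = 99 mm, e = 5 mm; θ ← 0°
rotate_crank_by(+59°): θ ← 0° +59° = 59°
crank pin P = (r cos θ, r sin θ) = (16.481218, 27.429354)
h = r sin θ − e = 27.429354 − 5 = 22.429354
x = r cos θ + √(L² − h²) = 16.481218 + √(9801.0 − 503.0759) = 16.481218 + 96.425744 = 112.906962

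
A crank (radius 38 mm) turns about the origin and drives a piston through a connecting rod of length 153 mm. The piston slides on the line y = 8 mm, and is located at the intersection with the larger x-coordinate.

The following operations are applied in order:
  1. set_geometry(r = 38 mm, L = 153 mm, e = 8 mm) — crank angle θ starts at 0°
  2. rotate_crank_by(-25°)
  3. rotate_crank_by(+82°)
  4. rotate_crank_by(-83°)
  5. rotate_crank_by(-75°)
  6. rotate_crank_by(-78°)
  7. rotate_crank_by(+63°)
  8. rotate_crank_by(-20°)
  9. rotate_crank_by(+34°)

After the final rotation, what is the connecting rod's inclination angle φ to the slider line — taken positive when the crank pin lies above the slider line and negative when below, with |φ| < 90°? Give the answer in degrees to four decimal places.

set_geometry: r = 38 mm, L = 153 mm, e = 8 mm; θ ← 0°
rotate_crank_by(-25°): θ ← 0° -25° = -25°
rotate_crank_by(+82°): θ ← -25° +82° = 57°
rotate_crank_by(-83°): θ ← 57° -83° = -26°
rotate_crank_by(-75°): θ ← -26° -75° = -101°
rotate_crank_by(-78°): θ ← -101° -78° = -179°
rotate_crank_by(+63°): θ ← -179° +63° = -116°
rotate_crank_by(-20°): θ ← -116° -20° = -136°
rotate_crank_by(+34°): θ ← -136° +34° = -102°
crank pin P = (r cos θ, r sin θ) = (-7.900644, -37.169609)
h = r sin θ − e = -37.169609 − 8 = -45.169609
sin φ = h / L = -45.169609 / 153 = -0.29522620
φ = arcsin(-0.29522620) = -17.171102°

-17.1711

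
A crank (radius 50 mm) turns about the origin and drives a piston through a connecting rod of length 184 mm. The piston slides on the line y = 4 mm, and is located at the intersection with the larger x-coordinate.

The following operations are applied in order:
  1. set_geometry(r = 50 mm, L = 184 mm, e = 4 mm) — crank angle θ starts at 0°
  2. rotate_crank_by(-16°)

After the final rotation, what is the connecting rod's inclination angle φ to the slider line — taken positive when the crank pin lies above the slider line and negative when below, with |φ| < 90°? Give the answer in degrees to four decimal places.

-5.5458

set_geometry: r = 50 mm, L = 184 mm, e = 4 mm; θ ← 0°
rotate_crank_by(-16°): θ ← 0° -16° = -16°
crank pin P = (r cos θ, r sin θ) = (48.063085, -13.781868)
h = r sin θ − e = -13.781868 − 4 = -17.781868
sin φ = h / L = -17.781868 / 184 = -0.09664059
φ = arcsin(-0.09664059) = -5.545753°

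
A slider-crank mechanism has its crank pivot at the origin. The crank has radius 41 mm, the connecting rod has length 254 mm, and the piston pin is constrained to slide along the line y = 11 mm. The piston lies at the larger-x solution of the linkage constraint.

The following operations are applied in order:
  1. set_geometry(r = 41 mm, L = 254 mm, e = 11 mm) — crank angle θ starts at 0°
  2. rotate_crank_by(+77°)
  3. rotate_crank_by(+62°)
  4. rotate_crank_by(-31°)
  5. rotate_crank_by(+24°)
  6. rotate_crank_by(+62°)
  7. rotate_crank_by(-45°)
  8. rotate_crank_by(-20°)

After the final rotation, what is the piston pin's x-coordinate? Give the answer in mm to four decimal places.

227.3396

set_geometry: r = 41 mm, L = 254 mm, e = 11 mm; θ ← 0°
rotate_crank_by(+77°): θ ← 0° +77° = 77°
rotate_crank_by(+62°): θ ← 77° +62° = 139°
rotate_crank_by(-31°): θ ← 139° -31° = 108°
rotate_crank_by(+24°): θ ← 108° +24° = 132°
rotate_crank_by(+62°): θ ← 132° +62° = 194°
rotate_crank_by(-45°): θ ← 194° -45° = 149°
rotate_crank_by(-20°): θ ← 149° -20° = 129°
crank pin P = (r cos θ, r sin θ) = (-25.802136, 31.862984)
h = r sin θ − e = 31.862984 − 11 = 20.862984
x = r cos θ + √(L² − h²) = -25.802136 + √(64516.0 − 435.2641) = -25.802136 + 253.141731 = 227.339595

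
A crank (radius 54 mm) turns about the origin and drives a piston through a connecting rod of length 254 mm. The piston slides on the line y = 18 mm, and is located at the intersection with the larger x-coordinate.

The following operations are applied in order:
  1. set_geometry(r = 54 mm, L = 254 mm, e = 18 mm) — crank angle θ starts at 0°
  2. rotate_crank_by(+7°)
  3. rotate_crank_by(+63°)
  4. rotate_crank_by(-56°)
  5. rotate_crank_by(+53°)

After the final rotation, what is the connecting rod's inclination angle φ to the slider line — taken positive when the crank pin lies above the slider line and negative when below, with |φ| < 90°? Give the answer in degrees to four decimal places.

set_geometry: r = 54 mm, L = 254 mm, e = 18 mm; θ ← 0°
rotate_crank_by(+7°): θ ← 0° +7° = 7°
rotate_crank_by(+63°): θ ← 7° +63° = 70°
rotate_crank_by(-56°): θ ← 70° -56° = 14°
rotate_crank_by(+53°): θ ← 14° +53° = 67°
crank pin P = (r cos θ, r sin θ) = (21.099481, 49.707262)
h = r sin θ − e = 49.707262 − 18 = 31.707262
sin φ = h / L = 31.707262 / 254 = 0.12483174
φ = arcsin(0.12483174) = 7.171039°

7.1710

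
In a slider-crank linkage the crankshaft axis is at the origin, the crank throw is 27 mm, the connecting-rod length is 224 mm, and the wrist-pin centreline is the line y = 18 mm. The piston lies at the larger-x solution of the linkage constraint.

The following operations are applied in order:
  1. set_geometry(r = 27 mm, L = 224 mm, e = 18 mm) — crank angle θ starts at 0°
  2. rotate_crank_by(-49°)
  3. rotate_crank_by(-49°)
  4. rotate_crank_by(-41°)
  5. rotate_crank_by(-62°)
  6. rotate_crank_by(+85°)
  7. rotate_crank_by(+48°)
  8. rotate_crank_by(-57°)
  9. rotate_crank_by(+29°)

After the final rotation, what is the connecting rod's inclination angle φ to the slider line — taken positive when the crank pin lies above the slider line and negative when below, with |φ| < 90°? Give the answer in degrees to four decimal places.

-11.5506

set_geometry: r = 27 mm, L = 224 mm, e = 18 mm; θ ← 0°
rotate_crank_by(-49°): θ ← 0° -49° = -49°
rotate_crank_by(-49°): θ ← -49° -49° = -98°
rotate_crank_by(-41°): θ ← -98° -41° = -139°
rotate_crank_by(-62°): θ ← -139° -62° = -201°
rotate_crank_by(+85°): θ ← -201° +85° = -116°
rotate_crank_by(+48°): θ ← -116° +48° = -68°
rotate_crank_by(-57°): θ ← -68° -57° = -125°
rotate_crank_by(+29°): θ ← -125° +29° = -96°
crank pin P = (r cos θ, r sin θ) = (-2.822269, -26.852091)
h = r sin θ − e = -26.852091 − 18 = -44.852091
sin φ = h / L = -44.852091 / 224 = -0.20023255
φ = arcsin(-0.20023255) = -11.550558°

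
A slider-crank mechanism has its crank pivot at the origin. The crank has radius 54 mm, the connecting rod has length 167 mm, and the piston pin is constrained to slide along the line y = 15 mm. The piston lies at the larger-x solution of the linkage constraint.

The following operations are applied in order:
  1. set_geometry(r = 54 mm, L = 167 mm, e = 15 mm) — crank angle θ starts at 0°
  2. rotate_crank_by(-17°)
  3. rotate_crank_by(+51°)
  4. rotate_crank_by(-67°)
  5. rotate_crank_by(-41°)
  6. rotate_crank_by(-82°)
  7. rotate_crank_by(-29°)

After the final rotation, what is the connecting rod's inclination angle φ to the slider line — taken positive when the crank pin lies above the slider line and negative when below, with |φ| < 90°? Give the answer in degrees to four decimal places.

-3.5339

set_geometry: r = 54 mm, L = 167 mm, e = 15 mm; θ ← 0°
rotate_crank_by(-17°): θ ← 0° -17° = -17°
rotate_crank_by(+51°): θ ← -17° +51° = 34°
rotate_crank_by(-67°): θ ← 34° -67° = -33°
rotate_crank_by(-41°): θ ← -33° -41° = -74°
rotate_crank_by(-82°): θ ← -74° -82° = -156°
rotate_crank_by(-29°): θ ← -156° -29° = -185°
crank pin P = (r cos θ, r sin θ) = (-53.794514, 4.706410)
h = r sin θ − e = 4.706410 − 15 = -10.293590
sin φ = h / L = -10.293590 / 167 = -0.06163826
φ = arcsin(-0.06163826) = -3.533852°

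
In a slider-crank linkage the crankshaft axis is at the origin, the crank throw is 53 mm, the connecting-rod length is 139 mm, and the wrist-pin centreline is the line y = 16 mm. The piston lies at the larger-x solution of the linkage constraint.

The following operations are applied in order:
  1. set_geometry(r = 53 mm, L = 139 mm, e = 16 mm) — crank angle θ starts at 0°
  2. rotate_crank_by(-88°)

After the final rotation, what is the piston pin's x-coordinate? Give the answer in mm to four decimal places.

122.5330

set_geometry: r = 53 mm, L = 139 mm, e = 16 mm; θ ← 0°
rotate_crank_by(-88°): θ ← 0° -88° = -88°
crank pin P = (r cos θ, r sin θ) = (1.849673, -52.967714)
h = r sin θ − e = -52.967714 − 16 = -68.967714
x = r cos θ + √(L² − h²) = 1.849673 + √(19321.0 − 4756.5456) = 1.849673 + 120.683282 = 122.532955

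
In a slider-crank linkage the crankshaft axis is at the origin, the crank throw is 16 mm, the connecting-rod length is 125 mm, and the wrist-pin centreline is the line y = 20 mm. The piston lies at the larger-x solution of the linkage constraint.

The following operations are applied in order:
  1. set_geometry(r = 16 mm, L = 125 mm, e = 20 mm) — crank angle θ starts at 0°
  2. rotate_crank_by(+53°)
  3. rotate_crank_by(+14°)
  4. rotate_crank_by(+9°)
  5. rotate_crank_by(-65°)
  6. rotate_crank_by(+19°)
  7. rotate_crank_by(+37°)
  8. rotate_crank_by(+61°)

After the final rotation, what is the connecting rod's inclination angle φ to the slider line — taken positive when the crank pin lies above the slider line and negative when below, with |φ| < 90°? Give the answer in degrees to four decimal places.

-3.3901

set_geometry: r = 16 mm, L = 125 mm, e = 20 mm; θ ← 0°
rotate_crank_by(+53°): θ ← 0° +53° = 53°
rotate_crank_by(+14°): θ ← 53° +14° = 67°
rotate_crank_by(+9°): θ ← 67° +9° = 76°
rotate_crank_by(-65°): θ ← 76° -65° = 11°
rotate_crank_by(+19°): θ ← 11° +19° = 30°
rotate_crank_by(+37°): θ ← 30° +37° = 67°
rotate_crank_by(+61°): θ ← 67° +61° = 128°
crank pin P = (r cos θ, r sin θ) = (-9.850584, 12.608172)
h = r sin θ − e = 12.608172 − 20 = -7.391828
sin φ = h / L = -7.391828 / 125 = -0.05913462
φ = arcsin(-0.05913462) = -3.390142°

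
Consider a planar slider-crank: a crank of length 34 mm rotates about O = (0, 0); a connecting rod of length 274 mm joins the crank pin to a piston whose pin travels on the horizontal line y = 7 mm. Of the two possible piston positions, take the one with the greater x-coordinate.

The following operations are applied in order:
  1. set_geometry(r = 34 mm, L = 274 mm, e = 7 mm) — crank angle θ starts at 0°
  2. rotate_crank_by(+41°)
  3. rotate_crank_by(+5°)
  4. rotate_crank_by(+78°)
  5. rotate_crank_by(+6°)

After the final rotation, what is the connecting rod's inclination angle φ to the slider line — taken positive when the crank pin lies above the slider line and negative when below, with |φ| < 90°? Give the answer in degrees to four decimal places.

3.9858

set_geometry: r = 34 mm, L = 274 mm, e = 7 mm; θ ← 0°
rotate_crank_by(+41°): θ ← 0° +41° = 41°
rotate_crank_by(+5°): θ ← 41° +5° = 46°
rotate_crank_by(+78°): θ ← 46° +78° = 124°
rotate_crank_by(+6°): θ ← 124° +6° = 130°
crank pin P = (r cos θ, r sin θ) = (-21.854779, 26.045511)
h = r sin θ − e = 26.045511 − 7 = 19.045511
sin φ = h / L = 19.045511 / 274 = 0.06950916
φ = arcsin(0.06950916) = 3.985796°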